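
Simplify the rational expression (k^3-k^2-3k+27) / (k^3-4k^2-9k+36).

(k^2-4k+9)/(k^2-7k+12)

Euclidean algorithm in ℚ[k]:
  k^3-k^2-3k+27 = (k^3-4k^2-9k+36) + (3k^2+6k-9)
  k^3-4k^2-9k+36 = ((1/3)k-2)(3k^2+6k-9) + (6k+18)
  3k^2+6k-9 = ((1/2)k-1/2)(6k+18) + (0)
Last nonzero remainder: 6k+18. Dividing through by 6 gives the monic gcd k+3.
Cancel k+3 from numerator and denominator to get the reduced form.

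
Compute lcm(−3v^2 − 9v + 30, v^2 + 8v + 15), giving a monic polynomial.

Apply the Euclidean algorithm:
  −3v^2 − 9v + 30 = (−3)(v^2 + 8v + 15) + (15v + 75)
  v^2 + 8v + 15 = ((1/15)v + 1/5)(15v + 75) + (0)
Last nonzero remainder: 15v + 75. Dividing through by 15 gives the monic gcd v + 5.
Then lcm(f, g) = f·g / gcd(f, g); expanding and making the result monic gives the answer.

v^3 + 6v^2 − v − 30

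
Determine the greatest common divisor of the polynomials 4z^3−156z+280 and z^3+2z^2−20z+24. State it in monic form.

Euclidean algorithm in ℚ[z]:
  4z^3−156z+280 = (4)(z^3+2z^2−20z+24) + (−8z^2−76z+184)
  z^3+2z^2−20z+24 = (−(1/8)z+15/16)(−8z^2−76z+184) + ((297/4)z−297/2)
  −8z^2−76z+184 = (−(32/297)z−368/297)((297/4)z−297/2) + (0)
Last nonzero remainder: (297/4)z−297/2. Dividing through by 297/4 gives the monic gcd z−2.

z−2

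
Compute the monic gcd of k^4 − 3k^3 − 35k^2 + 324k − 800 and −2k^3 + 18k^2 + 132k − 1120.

k + 8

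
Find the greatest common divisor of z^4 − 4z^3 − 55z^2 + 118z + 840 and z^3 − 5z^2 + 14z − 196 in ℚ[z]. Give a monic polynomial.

Apply the Euclidean algorithm:
  z^4 − 4z^3 − 55z^2 + 118z + 840 = (z + 1)(z^3 − 5z^2 + 14z − 196) + (−64z^2 + 300z + 1036)
  z^3 − 5z^2 + 14z − 196 = (−(1/64)z + 5/1024)(−64z^2 + 300z + 1036) + ((7353/256)z − 51471/256)
  −64z^2 + 300z + 1036 = (−(16384/7353)z − 37888/7353)((7353/256)z − 51471/256) + (0)
Last nonzero remainder: (7353/256)z − 51471/256. Dividing through by 7353/256 gives the monic gcd z − 7.

z − 7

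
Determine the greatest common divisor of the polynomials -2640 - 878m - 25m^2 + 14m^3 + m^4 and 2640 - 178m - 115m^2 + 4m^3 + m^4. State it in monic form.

-528 - 70m + 9m^2 + m^3

Repeated division with remainder:
  m^4 + 14m^3 - 25m^2 - 878m - 2640 = (m^4 + 4m^3 - 115m^2 - 178m + 2640) + (10m^3 + 90m^2 - 700m - 5280)
  m^4 + 4m^3 - 115m^2 - 178m + 2640 = ((1/10)m - 1/2)(10m^3 + 90m^2 - 700m - 5280) + (0)
Last nonzero remainder: 10m^3 + 90m^2 - 700m - 5280. Dividing through by 10 gives the monic gcd m^3 + 9m^2 - 70m - 528.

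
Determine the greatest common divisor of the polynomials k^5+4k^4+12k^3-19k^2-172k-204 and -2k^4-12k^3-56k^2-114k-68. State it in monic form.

Euclidean algorithm in ℚ[k]:
  k^5+4k^4+12k^3-19k^2-172k-204 = (-(1/2)k+1)(-2k^4-12k^3-56k^2-114k-68) + (-4k^3-20k^2-92k-136)
  -2k^4-12k^3-56k^2-114k-68 = ((1/2)k+1/2)(-4k^3-20k^2-92k-136) + (0)
Last nonzero remainder: -4k^3-20k^2-92k-136. Dividing through by -4 gives the monic gcd k^3+5k^2+23k+34.

k^3+5k^2+23k+34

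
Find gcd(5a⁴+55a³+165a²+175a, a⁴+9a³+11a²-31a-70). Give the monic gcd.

Repeated division with remainder:
  5a⁴+55a³+165a²+175a = (5)(a⁴+9a³+11a²-31a-70) + (10a³+110a²+330a+350)
  a⁴+9a³+11a²-31a-70 = ((1/10)a-1/5)(10a³+110a²+330a+350) + (0)
Last nonzero remainder: 10a³+110a²+330a+350. Dividing through by 10 gives the monic gcd a³+11a²+33a+35.

a³+11a²+33a+35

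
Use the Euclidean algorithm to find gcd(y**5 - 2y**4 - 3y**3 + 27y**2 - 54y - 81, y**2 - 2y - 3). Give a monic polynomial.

By polynomial division,
  y**5 - 2y**4 - 3y**3 + 27y**2 - 54y - 81 = (y**3 + 27)(y**2 - 2y - 3) + (0)
The last nonzero remainder y**2 - 2y - 3 is already monic.

y**2 - 2y - 3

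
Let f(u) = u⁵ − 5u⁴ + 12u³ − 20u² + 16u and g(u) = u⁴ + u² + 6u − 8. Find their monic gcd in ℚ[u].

Repeated division with remainder:
  u⁵ − 5u⁴ + 12u³ − 20u² + 16u = (u − 5)(u⁴ + u² + 6u − 8) + (11u³ − 21u² + 54u − 40)
  u⁴ + u² + 6u − 8 = ((1/11)u + 21/121)(11u³ − 21u² + 54u − 40) + (−(32/121)u² + (32/121)u − 128/121)
  11u³ − 21u² + 54u − 40 = (−(1331/32)u + 605/16)(−(32/121)u² + (32/121)u − 128/121) + (0)
Last nonzero remainder: −(32/121)u² + (32/121)u − 128/121. Dividing through by −32/121 gives the monic gcd u² − u + 4.

u² − u + 4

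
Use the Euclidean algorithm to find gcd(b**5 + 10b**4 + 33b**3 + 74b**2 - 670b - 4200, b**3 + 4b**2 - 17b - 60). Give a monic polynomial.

b**2 + b - 20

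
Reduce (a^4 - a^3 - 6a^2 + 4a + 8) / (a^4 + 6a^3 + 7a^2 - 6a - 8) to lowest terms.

Euclidean algorithm in ℚ[a]:
  a^4 - a^3 - 6a^2 + 4a + 8 = (a^4 + 6a^3 + 7a^2 - 6a - 8) + (-7a^3 - 13a^2 + 10a + 16)
  a^4 + 6a^3 + 7a^2 - 6a - 8 = (-(1/7)a - 29/49)(-7a^3 - 13a^2 + 10a + 16) + ((36/49)a^2 + (108/49)a + 72/49)
  -7a^3 - 13a^2 + 10a + 16 = (-(343/36)a + 98/9)((36/49)a^2 + (108/49)a + 72/49) + (0)
Last nonzero remainder: (36/49)a^2 + (108/49)a + 72/49. Dividing through by 36/49 gives the monic gcd a^2 + 3a + 2.
Cancel a^2 + 3a + 2 from numerator and denominator to get the reduced form.

(a^2 - 4a + 4)/(a^2 + 3a - 4)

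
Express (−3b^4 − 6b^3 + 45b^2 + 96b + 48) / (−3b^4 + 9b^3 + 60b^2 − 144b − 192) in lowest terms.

Apply the Euclidean algorithm:
  −3b^4 − 6b^3 + 45b^2 + 96b + 48 = (−3b^4 + 9b^3 + 60b^2 − 144b − 192) + (−15b^3 − 15b^2 + 240b + 240)
  −3b^4 + 9b^3 + 60b^2 − 144b − 192 = ((1/5)b − 4/5)(−15b^3 − 15b^2 + 240b + 240) + (0)
Last nonzero remainder: −15b^3 − 15b^2 + 240b + 240. Dividing through by −15 gives the monic gcd b^3 + b^2 − 16b − 16.
Cancel b^3 + b^2 − 16b − 16 from numerator and denominator to get the reduced form.

(b + 1)/(b − 4)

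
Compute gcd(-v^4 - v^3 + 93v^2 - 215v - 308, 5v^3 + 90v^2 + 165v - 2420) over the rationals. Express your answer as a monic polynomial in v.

v^2 + 7v - 44

Apply the Euclidean algorithm:
  -v^4 - v^3 + 93v^2 - 215v - 308 = (-(1/5)v + 17/5)(5v^3 + 90v^2 + 165v - 2420) + (-180v^2 - 1260v + 7920)
  5v^3 + 90v^2 + 165v - 2420 = (-(1/36)v - 11/36)(-180v^2 - 1260v + 7920) + (0)
Last nonzero remainder: -180v^2 - 1260v + 7920. Dividing through by -180 gives the monic gcd v^2 + 7v - 44.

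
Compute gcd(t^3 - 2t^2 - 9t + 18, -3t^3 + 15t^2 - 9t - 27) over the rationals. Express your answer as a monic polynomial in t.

Repeated division with remainder:
  t^3 - 2t^2 - 9t + 18 = (-1/3)(-3t^3 + 15t^2 - 9t - 27) + (3t^2 - 12t + 9)
  -3t^3 + 15t^2 - 9t - 27 = (-t + 1)(3t^2 - 12t + 9) + (12t - 36)
  3t^2 - 12t + 9 = ((1/4)t - 1/4)(12t - 36) + (0)
Last nonzero remainder: 12t - 36. Dividing through by 12 gives the monic gcd t - 3.

t - 3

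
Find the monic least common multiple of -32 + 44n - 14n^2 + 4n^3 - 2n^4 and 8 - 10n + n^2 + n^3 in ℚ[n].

64 - 72n + 6n^2 - n^3 + 2n^4 + n^5

Repeated division with remainder:
  -2n^4 + 4n^3 - 14n^2 + 44n - 32 = (-2n + 6)(n^3 + n^2 - 10n + 8) + (-40n^2 + 120n - 80)
  n^3 + n^2 - 10n + 8 = (-(1/40)n - 1/10)(-40n^2 + 120n - 80) + (0)
Last nonzero remainder: -40n^2 + 120n - 80. Dividing through by -40 gives the monic gcd n^2 - 3n + 2.
Then lcm(f, g) = f·g / gcd(f, g); expanding and making the result monic gives the answer.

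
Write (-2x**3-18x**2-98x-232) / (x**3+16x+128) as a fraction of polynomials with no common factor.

Repeated division with remainder:
  -2x**3-18x**2-98x-232 = (-2)(x**3+16x+128) + (-18x**2-66x+24)
  x**3+16x+128 = (-(1/18)x+11/54)(-18x**2-66x+24) + ((277/9)x+1108/9)
  -18x**2-66x+24 = (-(162/277)x+54/277)((277/9)x+1108/9) + (0)
Last nonzero remainder: (277/9)x+1108/9. Dividing through by 277/9 gives the monic gcd x+4.
Cancel x+4 from numerator and denominator to get the reduced form.

(-2x**2-10x-58)/(x**2-4x+32)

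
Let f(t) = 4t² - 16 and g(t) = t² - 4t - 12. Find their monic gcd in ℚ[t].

t + 2

Repeated division with remainder:
  4t² - 16 = (4)(t² - 4t - 12) + (16t + 32)
  t² - 4t - 12 = ((1/16)t - 3/8)(16t + 32) + (0)
Last nonzero remainder: 16t + 32. Dividing through by 16 gives the monic gcd t + 2.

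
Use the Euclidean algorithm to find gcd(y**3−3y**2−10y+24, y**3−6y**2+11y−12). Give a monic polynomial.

Repeated division with remainder:
  y**3−3y**2−10y+24 = (y**3−6y**2+11y−12) + (3y**2−21y+36)
  y**3−6y**2+11y−12 = ((1/3)y+1/3)(3y**2−21y+36) + (6y−24)
  3y**2−21y+36 = ((1/2)y−3/2)(6y−24) + (0)
Last nonzero remainder: 6y−24. Dividing through by 6 gives the monic gcd y−4.

y−4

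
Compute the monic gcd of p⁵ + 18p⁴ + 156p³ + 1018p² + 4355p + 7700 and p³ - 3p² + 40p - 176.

p² + p + 44

Repeated division with remainder:
  p⁵ + 18p⁴ + 156p³ + 1018p² + 4355p + 7700 = (p² + 21p + 179)(p³ - 3p² + 40p - 176) + (891p² + 891p + 39204)
  p³ - 3p² + 40p - 176 = ((1/891)p - 4/891)(891p² + 891p + 39204) + (0)
Last nonzero remainder: 891p² + 891p + 39204. Dividing through by 891 gives the monic gcd p² + p + 44.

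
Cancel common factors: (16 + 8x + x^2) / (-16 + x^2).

By polynomial division,
  x^2 + 8x + 16 = (x^2 - 16) + (8x + 32)
  x^2 - 16 = ((1/8)x - 1/2)(8x + 32) + (0)
Last nonzero remainder: 8x + 32. Dividing through by 8 gives the monic gcd x + 4.
Cancel x + 4 from numerator and denominator to get the reduced form.

(4 + x)/(-4 + x)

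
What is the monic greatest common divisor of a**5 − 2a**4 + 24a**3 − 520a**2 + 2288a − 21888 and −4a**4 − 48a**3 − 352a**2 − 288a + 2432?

Apply the Euclidean algorithm:
  a**5 − 2a**4 + 24a**3 − 520a**2 + 2288a − 21888 = (−(1/4)a + 7/2)(−4a**4 − 48a**3 − 352a**2 − 288a + 2432) + (104a**3 + 640a**2 + 3904a − 30400)
  −4a**4 − 48a**3 − 352a**2 − 288a + 2432 = (−(1/26)a − 38/169)(104a**3 + 640a**2 + 3904a − 30400) + (−(9792/169)a**2 − (97920/169)a − 744192/169)
  104a**3 + 640a**2 + 3904a − 30400 = (−(2197/1224)a + 4225/612)(−(9792/169)a**2 − (97920/169)a − 744192/169) + (0)
Last nonzero remainder: −(9792/169)a**2 − (97920/169)a − 744192/169. Dividing through by −9792/169 gives the monic gcd a**2 + 10a + 76.

a**2 + 10a + 76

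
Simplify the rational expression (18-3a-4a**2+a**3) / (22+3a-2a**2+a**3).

(9-6a+a**2)/(11-4a+a**2)

By polynomial division,
  a**3-4a**2-3a+18 = (a**3-2a**2+3a+22) + (-2a**2-6a-4)
  a**3-2a**2+3a+22 = (-(1/2)a+5/2)(-2a**2-6a-4) + (16a+32)
  -2a**2-6a-4 = (-(1/8)a-1/8)(16a+32) + (0)
Last nonzero remainder: 16a+32. Dividing through by 16 gives the monic gcd a+2.
Cancel a+2 from numerator and denominator to get the reduced form.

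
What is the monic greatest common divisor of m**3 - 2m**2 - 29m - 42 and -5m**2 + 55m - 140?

Repeated division with remainder:
  m**3 - 2m**2 - 29m - 42 = (-(1/5)m - 9/5)(-5m**2 + 55m - 140) + (42m - 294)
  -5m**2 + 55m - 140 = (-(5/42)m + 10/21)(42m - 294) + (0)
Last nonzero remainder: 42m - 294. Dividing through by 42 gives the monic gcd m - 7.

m - 7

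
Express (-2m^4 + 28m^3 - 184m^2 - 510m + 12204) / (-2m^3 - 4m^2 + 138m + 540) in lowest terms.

By polynomial division,
  -2m^4 + 28m^3 - 184m^2 - 510m + 12204 = (m - 16)(-2m^3 - 4m^2 + 138m + 540) + (-386m^2 + 1158m + 20844)
  -2m^3 - 4m^2 + 138m + 540 = ((1/193)m + 5/193)(-386m^2 + 1158m + 20844) + (0)
Last nonzero remainder: -386m^2 + 1158m + 20844. Dividing through by -386 gives the monic gcd m^2 - 3m - 54.
Cancel m^2 - 3m - 54 from numerator and denominator to get the reduced form.

(m^2 - 11m + 113)/(m + 5)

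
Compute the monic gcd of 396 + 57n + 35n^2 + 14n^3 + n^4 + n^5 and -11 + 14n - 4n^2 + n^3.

By polynomial division,
  n^5 + n^4 + 14n^3 + 35n^2 + 57n + 396 = (n^2 + 5n + 20)(n^3 - 4n^2 + 14n - 11) + (56n^2 - 168n + 616)
  n^3 - 4n^2 + 14n - 11 = ((1/56)n - 1/56)(56n^2 - 168n + 616) + (0)
Last nonzero remainder: 56n^2 - 168n + 616. Dividing through by 56 gives the monic gcd n^2 - 3n + 11.

11 - 3n + n^2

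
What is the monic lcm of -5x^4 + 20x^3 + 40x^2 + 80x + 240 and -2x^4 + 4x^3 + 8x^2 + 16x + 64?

Euclidean algorithm in ℚ[x]:
  -5x^4 + 20x^3 + 40x^2 + 80x + 240 = (5/2)(-2x^4 + 4x^3 + 8x^2 + 16x + 64) + (10x^3 + 20x^2 + 40x + 80)
  -2x^4 + 4x^3 + 8x^2 + 16x + 64 = (-(1/5)x + 4/5)(10x^3 + 20x^2 + 40x + 80) + (0)
Last nonzero remainder: 10x^3 + 20x^2 + 40x + 80. Dividing through by 10 gives the monic gcd x^3 + 2x^2 + 4x + 8.
Then lcm(f, g) = f·g / gcd(f, g); expanding and making the result monic gives the answer.

x^5 - 8x^4 + 8x^3 + 16x^2 + 16x + 192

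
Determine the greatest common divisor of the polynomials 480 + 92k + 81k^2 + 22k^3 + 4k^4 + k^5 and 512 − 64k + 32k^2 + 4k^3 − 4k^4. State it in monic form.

32 + 4k + 3k^2 + k^3

By polynomial division,
  k^5 + 4k^4 + 22k^3 + 81k^2 + 92k + 480 = (−(1/4)k − 5/4)(−4k^4 + 4k^3 + 32k^2 − 64k + 512) + (35k^3 + 105k^2 + 140k + 1120)
  −4k^4 + 4k^3 + 32k^2 − 64k + 512 = (−(4/35)k + 16/35)(35k^3 + 105k^2 + 140k + 1120) + (0)
Last nonzero remainder: 35k^3 + 105k^2 + 140k + 1120. Dividing through by 35 gives the monic gcd k^3 + 3k^2 + 4k + 32.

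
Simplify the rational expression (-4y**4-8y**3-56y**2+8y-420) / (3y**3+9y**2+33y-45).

Apply the Euclidean algorithm:
  -4y**4-8y**3-56y**2+8y-420 = (-(4/3)y+4/3)(3y**3+9y**2+33y-45) + (-24y**2-96y-360)
  3y**3+9y**2+33y-45 = (-(1/8)y+1/8)(-24y**2-96y-360) + (0)
Last nonzero remainder: -24y**2-96y-360. Dividing through by -24 gives the monic gcd y**2+4y+15.
Cancel y**2+4y+15 from numerator and denominator to get the reduced form.

(-4y**2+8y-28)/(3y-3)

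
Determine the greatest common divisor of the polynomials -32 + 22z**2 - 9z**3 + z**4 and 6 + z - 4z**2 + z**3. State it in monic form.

-2 - z + z**2

By polynomial division,
  z**4 - 9z**3 + 22z**2 - 32 = (z - 5)(z**3 - 4z**2 + z + 6) + (z**2 - z - 2)
  z**3 - 4z**2 + z + 6 = (z - 3)(z**2 - z - 2) + (0)
The last nonzero remainder z**2 - z - 2 is already monic.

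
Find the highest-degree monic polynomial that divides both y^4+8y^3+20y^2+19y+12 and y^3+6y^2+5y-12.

y^2+7y+12

Apply the Euclidean algorithm:
  y^4+8y^3+20y^2+19y+12 = (y+2)(y^3+6y^2+5y-12) + (3y^2+21y+36)
  y^3+6y^2+5y-12 = ((1/3)y-1/3)(3y^2+21y+36) + (0)
Last nonzero remainder: 3y^2+21y+36. Dividing through by 3 gives the monic gcd y^2+7y+12.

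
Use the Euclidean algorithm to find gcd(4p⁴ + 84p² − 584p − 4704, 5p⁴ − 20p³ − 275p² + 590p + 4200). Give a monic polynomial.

Apply the Euclidean algorithm:
  4p⁴ + 84p² − 584p − 4704 = (4/5)(5p⁴ − 20p³ − 275p² + 590p + 4200) + (16p³ + 304p² − 1056p − 8064)
  5p⁴ − 20p³ − 275p² + 590p + 4200 = ((5/16)p − 115/16)(16p³ + 304p² − 1056p − 8064) + (2240p² − 4480p − 53760)
  16p³ + 304p² − 1056p − 8064 = ((1/140)p + 3/20)(2240p² − 4480p − 53760) + (0)
Last nonzero remainder: 2240p² − 4480p − 53760. Dividing through by 2240 gives the monic gcd p² − 2p − 24.

p² − 2p − 24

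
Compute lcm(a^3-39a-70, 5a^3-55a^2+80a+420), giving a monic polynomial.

a^4-6a^3-39a^2+164a+420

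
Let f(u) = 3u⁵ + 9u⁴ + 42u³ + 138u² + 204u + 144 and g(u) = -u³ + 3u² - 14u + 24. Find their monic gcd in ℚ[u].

u² - u + 12

Repeated division with remainder:
  3u⁵ + 9u⁴ + 42u³ + 138u² + 204u + 144 = (-3u² - 18u - 54)(-u³ + 3u² - 14u + 24) + (120u² - 120u + 1440)
  -u³ + 3u² - 14u + 24 = (-(1/120)u + 1/60)(120u² - 120u + 1440) + (0)
Last nonzero remainder: 120u² - 120u + 1440. Dividing through by 120 gives the monic gcd u² - u + 12.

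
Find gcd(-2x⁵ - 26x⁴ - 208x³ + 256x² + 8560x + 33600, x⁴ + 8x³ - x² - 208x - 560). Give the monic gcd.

x² + 9x + 28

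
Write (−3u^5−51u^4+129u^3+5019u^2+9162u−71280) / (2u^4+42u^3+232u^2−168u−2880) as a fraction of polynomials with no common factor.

Apply the Euclidean algorithm:
  −3u^5−51u^4+129u^3+5019u^2+9162u−71280 = (−(3/2)u+6)(2u^4+42u^3+232u^2−168u−2880) + (225u^3+3375u^2+5850u−54000)
  2u^4+42u^3+232u^2−168u−2880 = ((2/225)u+4/75)(225u^3+3375u^2+5850u−54000) + (0)
Last nonzero remainder: 225u^3+3375u^2+5850u−54000. Dividing through by 225 gives the monic gcd u^3+15u^2+26u−240.
Cancel u^3+15u^2+26u−240 from numerator and denominator to get the reduced form.

(−3u^2−6u+297)/(2u+12)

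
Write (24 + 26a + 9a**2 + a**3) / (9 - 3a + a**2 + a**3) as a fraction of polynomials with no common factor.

Repeated division with remainder:
  a**3 + 9a**2 + 26a + 24 = (a**3 + a**2 - 3a + 9) + (8a**2 + 29a + 15)
  a**3 + a**2 - 3a + 9 = ((1/8)a - 21/64)(8a**2 + 29a + 15) + ((297/64)a + 891/64)
  8a**2 + 29a + 15 = ((512/297)a + 320/297)((297/64)a + 891/64) + (0)
Last nonzero remainder: (297/64)a + 891/64. Dividing through by 297/64 gives the monic gcd a + 3.
Cancel a + 3 from numerator and denominator to get the reduced form.

(8 + 6a + a**2)/(3 - 2a + a**2)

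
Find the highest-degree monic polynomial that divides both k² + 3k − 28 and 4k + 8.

1

Repeated division with remainder:
  k² + 3k − 28 = ((1/4)k + 1/4)(4k + 8) + (−30)
  4k + 8 = (−(2/15)k − 4/15)(−30) + (0)
The last nonzero remainder is the constant −30, so the polynomials are coprime and gcd = 1.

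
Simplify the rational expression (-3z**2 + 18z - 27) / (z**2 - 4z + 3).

(-3z + 9)/(z - 1)

Apply the Euclidean algorithm:
  -3z**2 + 18z - 27 = (-3)(z**2 - 4z + 3) + (6z - 18)
  z**2 - 4z + 3 = ((1/6)z - 1/6)(6z - 18) + (0)
Last nonzero remainder: 6z - 18. Dividing through by 6 gives the monic gcd z - 3.
Cancel z - 3 from numerator and denominator to get the reduced form.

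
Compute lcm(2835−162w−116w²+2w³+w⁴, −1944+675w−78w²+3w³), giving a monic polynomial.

204120−59859w−2763w²+1954w³−78w⁴−15w⁵+w⁶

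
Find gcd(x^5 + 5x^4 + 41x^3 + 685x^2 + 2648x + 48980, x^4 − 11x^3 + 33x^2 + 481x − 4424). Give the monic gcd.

x^2 − 10x + 79

Apply the Euclidean algorithm:
  x^5 + 5x^4 + 41x^3 + 685x^2 + 2648x + 48980 = (x + 16)(x^4 − 11x^3 + 33x^2 + 481x − 4424) + (184x^3 − 324x^2 − 624x + 119764)
  x^4 − 11x^3 + 33x^2 + 481x − 4424 = ((1/184)x − 425/8464)(184x^3 − 324x^2 − 624x + 119764) + ((42579/2116)x^2 − (212895/1058)x + 3363741/2116)
  184x^3 − 324x^2 − 624x + 119764 = ((389344/42579)x + 3207856/42579)((42579/2116)x^2 − (212895/1058)x + 3363741/2116) + (0)
Last nonzero remainder: (42579/2116)x^2 − (212895/1058)x + 3363741/2116. Dividing through by 42579/2116 gives the monic gcd x^2 − 10x + 79.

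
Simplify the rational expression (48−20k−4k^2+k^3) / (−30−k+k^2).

(−8+2k+k^2)/(5+k)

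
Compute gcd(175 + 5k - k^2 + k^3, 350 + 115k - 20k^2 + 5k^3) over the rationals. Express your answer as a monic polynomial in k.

35 - 6k + k^2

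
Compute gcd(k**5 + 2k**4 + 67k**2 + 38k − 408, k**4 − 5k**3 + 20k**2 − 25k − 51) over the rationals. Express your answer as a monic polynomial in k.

By polynomial division,
  k**5 + 2k**4 + 67k**2 + 38k − 408 = (k + 7)(k**4 − 5k**3 + 20k**2 − 25k − 51) + (15k**3 − 48k**2 + 264k − 51)
  k**4 − 5k**3 + 20k**2 − 25k − 51 = ((1/15)k − 3/25)(15k**3 − 48k**2 + 264k − 51) + (−(84/25)k**2 + (252/25)k − 1428/25)
  15k**3 − 48k**2 + 264k − 51 = (−(125/28)k + 25/28)(−(84/25)k**2 + (252/25)k − 1428/25) + (0)
Last nonzero remainder: −(84/25)k**2 + (252/25)k − 1428/25. Dividing through by −84/25 gives the monic gcd k**2 − 3k + 17.

k**2 − 3k + 17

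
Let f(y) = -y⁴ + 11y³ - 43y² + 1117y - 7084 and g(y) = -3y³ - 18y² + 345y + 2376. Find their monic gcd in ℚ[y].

y - 11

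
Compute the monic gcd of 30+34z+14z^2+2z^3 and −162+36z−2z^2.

Apply the Euclidean algorithm:
  2z^3+14z^2+34z+30 = (−z−25)(−2z^2+36z−162) + (772z−4020)
  −2z^2+36z−162 = (−(1/386)z+2469/74498)(772z−4020) + (−1071648/37249)
  772z−4020 = (−(7189057/267912)z+12478415/89304)(−1071648/37249) + (0)
The last nonzero remainder is the constant −1071648/37249, so the polynomials are coprime and gcd = 1.

1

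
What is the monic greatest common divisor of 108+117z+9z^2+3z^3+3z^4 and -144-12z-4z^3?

36+3z+z^3

Apply the Euclidean algorithm:
  3z^4+3z^3+9z^2+117z+108 = (-(3/4)z-3/4)(-4z^3-12z-144) + (0)
Last nonzero remainder: -4z^3-12z-144. Dividing through by -4 gives the monic gcd z^3+3z+36.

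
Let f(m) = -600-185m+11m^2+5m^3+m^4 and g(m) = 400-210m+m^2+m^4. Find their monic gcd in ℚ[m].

Euclidean algorithm in ℚ[m]:
  m^4+5m^3+11m^2-185m-600 = (m^4+m^2-210m+400) + (5m^3+10m^2+25m-1000)
  m^4+m^2-210m+400 = ((1/5)m-2/5)(5m^3+10m^2+25m-1000) + (0)
Last nonzero remainder: 5m^3+10m^2+25m-1000. Dividing through by 5 gives the monic gcd m^3+2m^2+5m-200.

-200+5m+2m^2+m^3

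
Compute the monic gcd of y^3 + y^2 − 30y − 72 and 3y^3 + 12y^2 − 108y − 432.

y^2 − 2y − 24

Apply the Euclidean algorithm:
  y^3 + y^2 − 30y − 72 = (1/3)(3y^3 + 12y^2 − 108y − 432) + (−3y^2 + 6y + 72)
  3y^3 + 12y^2 − 108y − 432 = (−y − 6)(−3y^2 + 6y + 72) + (0)
Last nonzero remainder: −3y^2 + 6y + 72. Dividing through by −3 gives the monic gcd y^2 − 2y − 24.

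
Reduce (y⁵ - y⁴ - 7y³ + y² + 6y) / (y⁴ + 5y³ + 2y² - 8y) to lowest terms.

(y² - 2y - 3)/(y + 4)

Repeated division with remainder:
  y⁵ - y⁴ - 7y³ + y² + 6y = (y - 6)(y⁴ + 5y³ + 2y² - 8y) + (21y³ + 21y² - 42y)
  y⁴ + 5y³ + 2y² - 8y = ((1/21)y + 4/21)(21y³ + 21y² - 42y) + (0)
Last nonzero remainder: 21y³ + 21y² - 42y. Dividing through by 21 gives the monic gcd y³ + y² - 2y.
Cancel y³ + y² - 2y from numerator and denominator to get the reduced form.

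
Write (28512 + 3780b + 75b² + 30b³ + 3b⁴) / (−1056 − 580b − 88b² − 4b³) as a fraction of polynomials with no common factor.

(−324 + 27b − 3b²)/(12 + 4b)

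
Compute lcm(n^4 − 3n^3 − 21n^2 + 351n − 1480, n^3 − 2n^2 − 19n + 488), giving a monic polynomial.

Euclidean algorithm in ℚ[n]:
  n^4 − 3n^3 − 21n^2 + 351n − 1480 = (n − 1)(n^3 − 2n^2 − 19n + 488) + (−4n^2 − 156n − 992)
  n^3 − 2n^2 − 19n + 488 = (−(1/4)n + 41/4)(−4n^2 − 156n − 992) + (1332n + 10656)
  −4n^2 − 156n − 992 = (−(1/333)n − 31/333)(1332n + 10656) + (0)
Last nonzero remainder: 1332n + 10656. Dividing through by 1332 gives the monic gcd n + 8.
Then lcm(f, g) = f·g / gcd(f, g); expanding and making the result monic gives the answer.

n^6 − 13n^5 + 70n^4 + 378n^3 − 6271n^2 + 36211n − 90280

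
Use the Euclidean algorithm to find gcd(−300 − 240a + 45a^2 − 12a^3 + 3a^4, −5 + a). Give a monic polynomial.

By polynomial division,
  3a^4 − 12a^3 + 45a^2 − 240a − 300 = (3a^3 + 3a^2 + 60a + 60)(a − 5) + (0)
The last nonzero remainder a − 5 is already monic.

−5 + a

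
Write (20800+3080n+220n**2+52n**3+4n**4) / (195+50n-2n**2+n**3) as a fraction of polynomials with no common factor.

(320+72n+4n**2)/(3+n)

Euclidean algorithm in ℚ[n]:
  4n**4+52n**3+220n**2+3080n+20800 = (4n+60)(n**3-2n**2+50n+195) + (140n**2-700n+9100)
  n**3-2n**2+50n+195 = ((1/140)n+3/140)(140n**2-700n+9100) + (0)
Last nonzero remainder: 140n**2-700n+9100. Dividing through by 140 gives the monic gcd n**2-5n+65.
Cancel n**2-5n+65 from numerator and denominator to get the reduced form.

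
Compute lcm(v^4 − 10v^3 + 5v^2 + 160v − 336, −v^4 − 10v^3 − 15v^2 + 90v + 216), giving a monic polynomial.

v^6 − v^5 − 67v^4 + 25v^3 + 1194v^2 − 144v − 6048

By polynomial division,
  v^4 − 10v^3 + 5v^2 + 160v − 336 = (−1)(−v^4 − 10v^3 − 15v^2 + 90v + 216) + (−20v^3 − 10v^2 + 250v − 120)
  −v^4 − 10v^3 − 15v^2 + 90v + 216 = ((1/20)v + 19/40)(−20v^3 − 10v^2 + 250v − 120) + (−(91/4)v^2 − (91/4)v + 273)
  −20v^3 − 10v^2 + 250v − 120 = ((80/91)v − 40/91)(−(91/4)v^2 − (91/4)v + 273) + (0)
Last nonzero remainder: −(91/4)v^2 − (91/4)v + 273. Dividing through by −91/4 gives the monic gcd v^2 + v − 12.
Then lcm(f, g) = f·g / gcd(f, g); expanding and making the result monic gives the answer.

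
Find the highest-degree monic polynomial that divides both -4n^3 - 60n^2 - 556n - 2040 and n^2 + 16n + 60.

By polynomial division,
  -4n^3 - 60n^2 - 556n - 2040 = (-4n + 4)(n^2 + 16n + 60) + (-380n - 2280)
  n^2 + 16n + 60 = (-(1/380)n - 1/38)(-380n - 2280) + (0)
Last nonzero remainder: -380n - 2280. Dividing through by -380 gives the monic gcd n + 6.

n + 6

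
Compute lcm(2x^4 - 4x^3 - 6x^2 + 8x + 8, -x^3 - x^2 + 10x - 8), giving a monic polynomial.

Apply the Euclidean algorithm:
  2x^4 - 4x^3 - 6x^2 + 8x + 8 = (-2x + 6)(-x^3 - x^2 + 10x - 8) + (20x^2 - 68x + 56)
  -x^3 - x^2 + 10x - 8 = (-(1/20)x - 11/50)(20x^2 - 68x + 56) + (-(54/25)x + 108/25)
  20x^2 - 68x + 56 = (-(250/27)x + 350/27)(-(54/25)x + 108/25) + (0)
Last nonzero remainder: -(54/25)x + 108/25. Dividing through by -54/25 gives the monic gcd x - 2.
Then lcm(f, g) = f·g / gcd(f, g); expanding and making the result monic gives the answer.

x^6 + x^5 - 13x^4 + 3x^3 + 28x^2 - 4x - 16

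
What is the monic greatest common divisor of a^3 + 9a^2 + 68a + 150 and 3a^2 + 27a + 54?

a + 3

By polynomial division,
  a^3 + 9a^2 + 68a + 150 = ((1/3)a)(3a^2 + 27a + 54) + (50a + 150)
  3a^2 + 27a + 54 = ((3/50)a + 9/25)(50a + 150) + (0)
Last nonzero remainder: 50a + 150. Dividing through by 50 gives the monic gcd a + 3.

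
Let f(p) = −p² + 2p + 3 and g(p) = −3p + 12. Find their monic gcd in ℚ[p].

Euclidean algorithm in ℚ[p]:
  −p² + 2p + 3 = ((1/3)p + 2/3)(−3p + 12) + (−5)
  −3p + 12 = ((3/5)p − 12/5)(−5) + (0)
The last nonzero remainder is the constant −5, so the polynomials are coprime and gcd = 1.

1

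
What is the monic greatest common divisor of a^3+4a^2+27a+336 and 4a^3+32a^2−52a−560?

a+7

Apply the Euclidean algorithm:
  a^3+4a^2+27a+336 = (1/4)(4a^3+32a^2−52a−560) + (−4a^2+40a+476)
  4a^3+32a^2−52a−560 = (−a−18)(−4a^2+40a+476) + (1144a+8008)
  −4a^2+40a+476 = (−(1/286)a+17/286)(1144a+8008) + (0)
Last nonzero remainder: 1144a+8008. Dividing through by 1144 gives the monic gcd a+7.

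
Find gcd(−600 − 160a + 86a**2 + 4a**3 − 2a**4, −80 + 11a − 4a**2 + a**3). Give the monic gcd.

−5 + a

Repeated division with remainder:
  −2a**4 + 4a**3 + 86a**2 − 160a − 600 = (−2a − 4)(a**3 − 4a**2 + 11a − 80) + (92a**2 − 276a − 920)
  a**3 − 4a**2 + 11a − 80 = ((1/92)a − 1/92)(92a**2 − 276a − 920) + (18a − 90)
  92a**2 − 276a − 920 = ((46/9)a + 92/9)(18a − 90) + (0)
Last nonzero remainder: 18a − 90. Dividing through by 18 gives the monic gcd a − 5.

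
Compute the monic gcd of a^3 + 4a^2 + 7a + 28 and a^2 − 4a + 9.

Repeated division with remainder:
  a^3 + 4a^2 + 7a + 28 = (a + 8)(a^2 − 4a + 9) + (30a − 44)
  a^2 − 4a + 9 = ((1/30)a − 19/225)(30a − 44) + (1189/225)
  30a − 44 = ((6750/1189)a − 9900/1189)(1189/225) + (0)
The last nonzero remainder is the constant 1189/225, so the polynomials are coprime and gcd = 1.

1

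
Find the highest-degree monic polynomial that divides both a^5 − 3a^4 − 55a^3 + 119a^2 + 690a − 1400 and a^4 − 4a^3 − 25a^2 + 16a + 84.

a^2 − 9a + 14

Euclidean algorithm in ℚ[a]:
  a^5 − 3a^4 − 55a^3 + 119a^2 + 690a − 1400 = (a + 1)(a^4 − 4a^3 − 25a^2 + 16a + 84) + (−26a^3 + 128a^2 + 590a − 1484)
  a^4 − 4a^3 − 25a^2 + 16a + 84 = (−(1/26)a − 6/169)(−26a^3 + 128a^2 + 590a − 1484) + ((378/169)a^2 − (3402/169)a + 5292/169)
  −26a^3 + 128a^2 + 590a − 1484 = (−(2197/189)a − 8957/189)((378/169)a^2 − (3402/169)a + 5292/169) + (0)
Last nonzero remainder: (378/169)a^2 − (3402/169)a + 5292/169. Dividing through by 378/169 gives the monic gcd a^2 − 9a + 14.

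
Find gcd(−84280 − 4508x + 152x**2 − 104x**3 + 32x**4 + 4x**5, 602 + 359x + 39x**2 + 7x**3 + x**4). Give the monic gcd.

301 + 29x + 5x**2 + x**3

Euclidean algorithm in ℚ[x]:
  4x**5 + 32x**4 − 104x**3 + 152x**2 − 4508x − 84280 = (4x + 4)(x**4 + 7x**3 + 39x**2 + 359x + 602) + (−288x**3 − 1440x**2 − 8352x − 86688)
  x**4 + 7x**3 + 39x**2 + 359x + 602 = (−(1/288)x − 1/144)(−288x**3 − 1440x**2 − 8352x − 86688) + (0)
Last nonzero remainder: −288x**3 − 1440x**2 − 8352x − 86688. Dividing through by −288 gives the monic gcd x**3 + 5x**2 + 29x + 301.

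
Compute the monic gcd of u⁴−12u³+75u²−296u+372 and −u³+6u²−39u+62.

By polynomial division,
  u⁴−12u³+75u²−296u+372 = (−u+6)(−u³+6u²−39u+62) + (0)
Last nonzero remainder: −u³+6u²−39u+62. Dividing through by −1 gives the monic gcd u³−6u²+39u−62.

u³−6u²+39u−62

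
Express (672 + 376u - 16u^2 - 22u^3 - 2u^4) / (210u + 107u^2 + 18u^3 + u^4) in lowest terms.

Apply the Euclidean algorithm:
  -2u^4 - 22u^3 - 16u^2 + 376u + 672 = (-2)(u^4 + 18u^3 + 107u^2 + 210u) + (14u^3 + 198u^2 + 796u + 672)
  u^4 + 18u^3 + 107u^2 + 210u = ((1/14)u + 27/98)(14u^3 + 198u^2 + 796u + 672) + (-(216/49)u^2 - (2808/49)u - 1296/7)
  14u^3 + 198u^2 + 796u + 672 = (-(343/108)u - 98/27)(-(216/49)u^2 - (2808/49)u - 1296/7) + (0)
Last nonzero remainder: -(216/49)u^2 - (2808/49)u - 1296/7. Dividing through by -216/49 gives the monic gcd u^2 + 13u + 42.
Cancel u^2 + 13u + 42 from numerator and denominator to get the reduced form.

(16 + 4u - 2u^2)/(5u + u^2)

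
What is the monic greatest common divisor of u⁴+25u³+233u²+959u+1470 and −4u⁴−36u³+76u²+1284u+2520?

By polynomial division,
  u⁴+25u³+233u²+959u+1470 = (−1/4)(−4u⁴−36u³+76u²+1284u+2520) + (16u³+252u²+1280u+2100)
  −4u⁴−36u³+76u²+1284u+2520 = (−(1/4)u+27/16)(16u³+252u²+1280u+2100) + (−(117/4)u²−351u−4095/4)
  16u³+252u²+1280u+2100 = (−(64/117)u−80/39)(−(117/4)u²−351u−4095/4) + (0)
Last nonzero remainder: −(117/4)u²−351u−4095/4. Dividing through by −117/4 gives the monic gcd u²+12u+35.

u²+12u+35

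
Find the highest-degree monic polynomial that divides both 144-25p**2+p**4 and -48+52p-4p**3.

-12+p+p**2

Repeated division with remainder:
  p**4-25p**2+144 = (-(1/4)p)(-4p**3+52p-48) + (-12p**2-12p+144)
  -4p**3+52p-48 = ((1/3)p-1/3)(-12p**2-12p+144) + (0)
Last nonzero remainder: -12p**2-12p+144. Dividing through by -12 gives the monic gcd p**2+p-12.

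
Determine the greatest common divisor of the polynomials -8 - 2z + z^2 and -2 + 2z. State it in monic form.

1

Apply the Euclidean algorithm:
  z^2 - 2z - 8 = ((1/2)z - 1/2)(2z - 2) + (-9)
  2z - 2 = (-(2/9)z + 2/9)(-9) + (0)
The last nonzero remainder is the constant -9, so the polynomials are coprime and gcd = 1.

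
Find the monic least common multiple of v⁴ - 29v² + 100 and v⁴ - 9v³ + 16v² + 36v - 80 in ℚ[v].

Euclidean algorithm in ℚ[v]:
  v⁴ - 29v² + 100 = (v⁴ - 9v³ + 16v² + 36v - 80) + (9v³ - 45v² - 36v + 180)
  v⁴ - 9v³ + 16v² + 36v - 80 = ((1/9)v - 4/9)(9v³ - 45v² - 36v + 180) + (0)
Last nonzero remainder: 9v³ - 45v² - 36v + 180. Dividing through by 9 gives the monic gcd v³ - 5v² - 4v + 20.
Then lcm(f, g) = f·g / gcd(f, g); expanding and making the result monic gives the answer.

v⁵ - 4v⁴ - 29v³ + 116v² + 100v - 400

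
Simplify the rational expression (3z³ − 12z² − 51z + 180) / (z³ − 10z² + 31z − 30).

Euclidean algorithm in ℚ[z]:
  3z³ − 12z² − 51z + 180 = (3)(z³ − 10z² + 31z − 30) + (18z² − 144z + 270)
  z³ − 10z² + 31z − 30 = ((1/18)z − 1/9)(18z² − 144z + 270) + (0)
Last nonzero remainder: 18z² − 144z + 270. Dividing through by 18 gives the monic gcd z² − 8z + 15.
Cancel z² − 8z + 15 from numerator and denominator to get the reduced form.

(3z + 12)/(z − 2)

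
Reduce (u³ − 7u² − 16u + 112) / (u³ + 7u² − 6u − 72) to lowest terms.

(u² − 11u + 28)/(u² + 3u − 18)

Euclidean algorithm in ℚ[u]:
  u³ − 7u² − 16u + 112 = (u³ + 7u² − 6u − 72) + (−14u² − 10u + 184)
  u³ + 7u² − 6u − 72 = (−(1/14)u − 22/49)(−14u² − 10u + 184) + ((130/49)u + 520/49)
  −14u² − 10u + 184 = (−(343/65)u + 1127/65)((130/49)u + 520/49) + (0)
Last nonzero remainder: (130/49)u + 520/49. Dividing through by 130/49 gives the monic gcd u + 4.
Cancel u + 4 from numerator and denominator to get the reduced form.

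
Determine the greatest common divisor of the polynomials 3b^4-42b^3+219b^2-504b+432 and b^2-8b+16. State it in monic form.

b^2-8b+16

Apply the Euclidean algorithm:
  3b^4-42b^3+219b^2-504b+432 = (3b^2-18b+27)(b^2-8b+16) + (0)
The last nonzero remainder b^2-8b+16 is already monic.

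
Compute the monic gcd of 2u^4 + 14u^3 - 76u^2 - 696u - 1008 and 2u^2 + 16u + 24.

u^2 + 8u + 12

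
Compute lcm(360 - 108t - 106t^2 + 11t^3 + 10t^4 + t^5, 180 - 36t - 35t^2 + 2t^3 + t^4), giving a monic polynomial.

-1800 + 900t + 422t^2 - 161t^3 - 39t^4 + 5t^5 + t^6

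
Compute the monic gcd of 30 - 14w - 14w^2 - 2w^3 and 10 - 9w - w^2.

Euclidean algorithm in ℚ[w]:
  -2w^3 - 14w^2 - 14w + 30 = (2w - 4)(-w^2 - 9w + 10) + (-70w + 70)
  -w^2 - 9w + 10 = ((1/70)w + 1/7)(-70w + 70) + (0)
Last nonzero remainder: -70w + 70. Dividing through by -70 gives the monic gcd w - 1.

-1 + w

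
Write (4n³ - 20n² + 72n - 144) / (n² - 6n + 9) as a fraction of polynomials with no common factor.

(4n² - 8n + 48)/(n - 3)

By polynomial division,
  4n³ - 20n² + 72n - 144 = (4n + 4)(n² - 6n + 9) + (60n - 180)
  n² - 6n + 9 = ((1/60)n - 1/20)(60n - 180) + (0)
Last nonzero remainder: 60n - 180. Dividing through by 60 gives the monic gcd n - 3.
Cancel n - 3 from numerator and denominator to get the reduced form.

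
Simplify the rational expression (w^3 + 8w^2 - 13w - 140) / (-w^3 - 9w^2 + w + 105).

(-w + 4)/(w - 3)

Apply the Euclidean algorithm:
  w^3 + 8w^2 - 13w - 140 = (-1)(-w^3 - 9w^2 + w + 105) + (-w^2 - 12w - 35)
  -w^3 - 9w^2 + w + 105 = (w - 3)(-w^2 - 12w - 35) + (0)
Last nonzero remainder: -w^2 - 12w - 35. Dividing through by -1 gives the monic gcd w^2 + 12w + 35.
Cancel w^2 + 12w + 35 from numerator and denominator to get the reduced form.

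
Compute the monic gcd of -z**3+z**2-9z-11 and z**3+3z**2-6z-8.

z+1

By polynomial division,
  -z**3+z**2-9z-11 = (-1)(z**3+3z**2-6z-8) + (4z**2-15z-19)
  z**3+3z**2-6z-8 = ((1/4)z+27/16)(4z**2-15z-19) + ((385/16)z+385/16)
  4z**2-15z-19 = ((64/385)z-304/385)((385/16)z+385/16) + (0)
Last nonzero remainder: (385/16)z+385/16. Dividing through by 385/16 gives the monic gcd z+1.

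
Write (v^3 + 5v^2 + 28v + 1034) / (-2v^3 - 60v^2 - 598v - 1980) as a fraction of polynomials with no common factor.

(-v^2 + 6v - 94)/(2v^2 + 38v + 180)

Euclidean algorithm in ℚ[v]:
  v^3 + 5v^2 + 28v + 1034 = (-1/2)(-2v^3 - 60v^2 - 598v - 1980) + (-25v^2 - 271v + 44)
  -2v^3 - 60v^2 - 598v - 1980 = ((2/25)v + 958/625)(-25v^2 - 271v + 44) + (-(116332/625)v - 1279652/625)
  -25v^2 - 271v + 44 = ((15625/116332)v - 625/29083)(-(116332/625)v - 1279652/625) + (0)
Last nonzero remainder: -(116332/625)v - 1279652/625. Dividing through by -116332/625 gives the monic gcd v + 11.
Cancel v + 11 from numerator and denominator to get the reduced form.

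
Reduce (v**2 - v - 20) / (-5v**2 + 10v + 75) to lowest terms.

(-v - 4)/(5v + 15)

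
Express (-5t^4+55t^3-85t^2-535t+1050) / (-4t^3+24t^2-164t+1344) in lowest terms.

(5t^3-20t^2-55t+150)/(4t^2+4t+192)

Euclidean algorithm in ℚ[t]:
  -5t^4+55t^3-85t^2-535t+1050 = ((5/4)t-25/4)(-4t^3+24t^2-164t+1344) + (270t^2-3240t+9450)
  -4t^3+24t^2-164t+1344 = (-(2/135)t-4/45)(270t^2-3240t+9450) + (-312t+2184)
  270t^2-3240t+9450 = (-(45/52)t+225/52)(-312t+2184) + (0)
Last nonzero remainder: -312t+2184. Dividing through by -312 gives the monic gcd t-7.
Cancel t-7 from numerator and denominator to get the reduced form.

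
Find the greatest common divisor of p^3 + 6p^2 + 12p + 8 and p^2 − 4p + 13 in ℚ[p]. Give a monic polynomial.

1

Repeated division with remainder:
  p^3 + 6p^2 + 12p + 8 = (p + 10)(p^2 − 4p + 13) + (39p − 122)
  p^2 − 4p + 13 = ((1/39)p − 34/1521)(39p − 122) + (15625/1521)
  39p − 122 = ((59319/15625)p − 185562/15625)(15625/1521) + (0)
The last nonzero remainder is the constant 15625/1521, so the polynomials are coprime and gcd = 1.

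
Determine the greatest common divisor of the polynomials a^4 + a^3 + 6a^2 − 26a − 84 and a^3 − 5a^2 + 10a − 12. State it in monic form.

a − 3

By polynomial division,
  a^4 + a^3 + 6a^2 − 26a − 84 = (a + 6)(a^3 − 5a^2 + 10a − 12) + (26a^2 − 74a − 12)
  a^3 − 5a^2 + 10a − 12 = ((1/26)a − 14/169)(26a^2 − 74a − 12) + ((732/169)a − 2196/169)
  26a^2 − 74a − 12 = ((2197/366)a + 169/183)((732/169)a − 2196/169) + (0)
Last nonzero remainder: (732/169)a − 2196/169. Dividing through by 732/169 gives the monic gcd a − 3.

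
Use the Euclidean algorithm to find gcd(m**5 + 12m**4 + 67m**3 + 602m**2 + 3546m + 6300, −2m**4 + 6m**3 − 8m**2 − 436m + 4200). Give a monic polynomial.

m**3 + 3m**2 + 22m + 350

Repeated division with remainder:
  m**5 + 12m**4 + 67m**3 + 602m**2 + 3546m + 6300 = (−(1/2)m − 15/2)(−2m**4 + 6m**3 − 8m**2 − 436m + 4200) + (108m**3 + 324m**2 + 2376m + 37800)
  −2m**4 + 6m**3 − 8m**2 − 436m + 4200 = (−(1/54)m + 1/9)(108m**3 + 324m**2 + 2376m + 37800) + (0)
Last nonzero remainder: 108m**3 + 324m**2 + 2376m + 37800. Dividing through by 108 gives the monic gcd m**3 + 3m**2 + 22m + 350.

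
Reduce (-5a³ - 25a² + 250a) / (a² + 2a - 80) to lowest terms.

(-5a² + 25a)/(a - 8)

Repeated division with remainder:
  -5a³ - 25a² + 250a = (-5a - 15)(a² + 2a - 80) + (-120a - 1200)
  a² + 2a - 80 = (-(1/120)a + 1/15)(-120a - 1200) + (0)
Last nonzero remainder: -120a - 1200. Dividing through by -120 gives the monic gcd a + 10.
Cancel a + 10 from numerator and denominator to get the reduced form.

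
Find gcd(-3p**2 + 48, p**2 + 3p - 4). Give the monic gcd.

p + 4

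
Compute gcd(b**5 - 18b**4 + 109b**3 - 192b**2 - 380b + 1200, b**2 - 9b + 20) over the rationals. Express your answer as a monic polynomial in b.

Euclidean algorithm in ℚ[b]:
  b**5 - 18b**4 + 109b**3 - 192b**2 - 380b + 1200 = (b**3 - 9b**2 + 8b + 60)(b**2 - 9b + 20) + (0)
The last nonzero remainder b**2 - 9b + 20 is already monic.

b**2 - 9b + 20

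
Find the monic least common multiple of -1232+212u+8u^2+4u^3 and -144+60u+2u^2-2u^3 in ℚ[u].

5544-1878u-185u^2+41u^3+5u^4+u^5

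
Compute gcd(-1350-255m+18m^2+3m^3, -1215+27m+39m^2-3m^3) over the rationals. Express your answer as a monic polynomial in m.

Repeated division with remainder:
  3m^3+18m^2-255m-1350 = (-1)(-3m^3+39m^2+27m-1215) + (57m^2-228m-2565)
  -3m^3+39m^2+27m-1215 = (-(1/19)m+9/19)(57m^2-228m-2565) + (0)
Last nonzero remainder: 57m^2-228m-2565. Dividing through by 57 gives the monic gcd m^2-4m-45.

-45-4m+m^2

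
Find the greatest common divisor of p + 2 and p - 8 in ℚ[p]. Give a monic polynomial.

Apply the Euclidean algorithm:
  p + 2 = (p - 8) + (10)
  p - 8 = ((1/10)p - 4/5)(10) + (0)
The last nonzero remainder is the constant 10, so the polynomials are coprime and gcd = 1.

1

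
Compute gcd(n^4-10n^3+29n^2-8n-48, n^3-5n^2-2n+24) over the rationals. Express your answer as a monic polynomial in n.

n^2-7n+12

Euclidean algorithm in ℚ[n]:
  n^4-10n^3+29n^2-8n-48 = (n-5)(n^3-5n^2-2n+24) + (6n^2-42n+72)
  n^3-5n^2-2n+24 = ((1/6)n+1/3)(6n^2-42n+72) + (0)
Last nonzero remainder: 6n^2-42n+72. Dividing through by 6 gives the monic gcd n^2-7n+12.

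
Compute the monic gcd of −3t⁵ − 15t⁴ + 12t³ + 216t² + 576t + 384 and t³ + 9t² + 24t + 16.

t² + 5t + 4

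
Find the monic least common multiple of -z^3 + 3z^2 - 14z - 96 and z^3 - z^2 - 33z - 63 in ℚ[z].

Euclidean algorithm in ℚ[z]:
  -z^3 + 3z^2 - 14z - 96 = (-1)(z^3 - z^2 - 33z - 63) + (2z^2 - 47z - 159)
  z^3 - z^2 - 33z - 63 = ((1/2)z + 45/4)(2z^2 - 47z - 159) + ((2301/4)z + 6903/4)
  2z^2 - 47z - 159 = ((8/2301)z - 212/2301)((2301/4)z + 6903/4) + (0)
Last nonzero remainder: (2301/4)z + 6903/4. Dividing through by 2301/4 gives the monic gcd z + 3.
Then lcm(f, g) = f·g / gcd(f, g); expanding and making the result monic gives the answer.

z^5 - 7z^4 + 5z^3 + 103z^2 - 678z - 2016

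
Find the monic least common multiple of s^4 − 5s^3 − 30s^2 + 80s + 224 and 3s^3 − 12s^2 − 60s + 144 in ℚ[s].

s^6 − 13s^5 + 22s^4 + 260s^3 − 776s^2 − 832s + 2688

Repeated division with remainder:
  s^4 − 5s^3 − 30s^2 + 80s + 224 = ((1/3)s − 1/3)(3s^3 − 12s^2 − 60s + 144) + (−14s^2 + 12s + 272)
  3s^3 − 12s^2 − 60s + 144 = (−(3/14)s + 33/49)(−14s^2 + 12s + 272) + (−(480/49)s − 1920/49)
  −14s^2 + 12s + 272 = ((343/240)s − 833/120)(−(480/49)s − 1920/49) + (0)
Last nonzero remainder: −(480/49)s − 1920/49. Dividing through by −480/49 gives the monic gcd s + 4.
Then lcm(f, g) = f·g / gcd(f, g); expanding and making the result monic gives the answer.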